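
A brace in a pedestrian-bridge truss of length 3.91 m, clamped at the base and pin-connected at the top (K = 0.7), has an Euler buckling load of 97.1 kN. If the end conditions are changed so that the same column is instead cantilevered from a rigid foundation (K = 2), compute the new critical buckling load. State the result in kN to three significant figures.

P_cr ≈ 11.9 kN

P_cr ∝ 1/K², so P_cr,new = P_cr,old × (K_old/K_new)² = 97.1 × (0.7/2)²
= 97.1 × 0.1225 = 11.9 kN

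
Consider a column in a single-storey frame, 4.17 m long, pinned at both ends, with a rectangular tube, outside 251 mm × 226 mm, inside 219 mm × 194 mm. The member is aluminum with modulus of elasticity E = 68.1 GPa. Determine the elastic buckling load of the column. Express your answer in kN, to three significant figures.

P_cr ≈ 4180 kN

Weak-axis I_min = (h_o·b_o³ − h_i·b_i³)/12 with b_o = 226, b_i = 194.0 mm (shorter outer/inner sides).
I_min = (251×226³ − 219.0×194.0³)/12 = 1.082×10^8 mm⁴
I = 1.082×10^8 mm⁴ = 1.082×10^-4 m⁴
Effective length L_e = K·L = 1 × 4.17 = 4.170 m
P_cr = π²EI / L_e² = π² × 68.1×10⁹ × 1.082×10^-4 / 4.170² = 4.182×10^6 N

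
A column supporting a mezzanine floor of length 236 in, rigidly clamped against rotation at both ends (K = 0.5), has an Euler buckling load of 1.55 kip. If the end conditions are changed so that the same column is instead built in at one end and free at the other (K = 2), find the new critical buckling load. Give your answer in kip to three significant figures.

P_cr ∝ 1/K², so P_cr,new = P_cr,old × (K_old/K_new)² = 1.55 × (0.5/2)²
= 1.55 × 0.06250 = 0.0969 kip

P_cr ≈ 0.0969 kip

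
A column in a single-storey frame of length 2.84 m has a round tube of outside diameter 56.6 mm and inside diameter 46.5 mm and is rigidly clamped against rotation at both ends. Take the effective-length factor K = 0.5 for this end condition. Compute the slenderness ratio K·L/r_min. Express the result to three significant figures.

d_o = 56.6 mm, d_i = 46.5 mm
I = π(d_o⁴ − d_i⁴)/64 = π(56.6⁴ − 46.50⁴)/64 = 2.743×10^5 mm⁴
A = 817.8 mm²;  r_min = √(I/A) = √(2.743×10^5/817.8) = 18.31 mm
L_e = K·L = 0.5 × 2.84 m = 1.420 m = 1420.0 mm
λ = L_e / r_min = 1420.0 / 18.31 = 77.5

λ ≈ 77.5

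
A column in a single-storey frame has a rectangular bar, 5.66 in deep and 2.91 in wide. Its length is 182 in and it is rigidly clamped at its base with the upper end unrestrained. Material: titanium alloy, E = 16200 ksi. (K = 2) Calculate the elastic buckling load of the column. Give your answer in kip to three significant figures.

Buckling occurs about the weak axis: I_min = h·b³/12 with b = 2.91 in (the shorter side).
I_min = 5.66×2.91³/12 = 11.62 in⁴
Effective length L_e = K·L = 2 × 182 = 364.0 in
P_cr = π²EI / L_e² = π² × 16200×10³ × 11.62 / 364.0² = 1.403×10^4 lb

P_cr ≈ 14.0 kip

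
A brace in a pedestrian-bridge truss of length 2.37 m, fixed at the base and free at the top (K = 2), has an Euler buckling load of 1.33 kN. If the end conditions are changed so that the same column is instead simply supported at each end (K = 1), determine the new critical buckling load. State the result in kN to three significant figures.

P_cr ≈ 5.32 kN

P_cr ∝ 1/K², so P_cr,new = P_cr,old × (K_old/K_new)² = 1.33 × (2/1)²
= 1.33 × 4.000 = 5.32 kN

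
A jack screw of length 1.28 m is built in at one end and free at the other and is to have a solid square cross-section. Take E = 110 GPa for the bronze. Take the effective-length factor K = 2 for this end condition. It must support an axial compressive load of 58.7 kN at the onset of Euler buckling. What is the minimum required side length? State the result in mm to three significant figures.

a ≈ 45.4 mm

L_e = K·L = 2 × 1.28 = 2.560 m
Required I = P_cr·L_e²/(π²E) = 5.870×10^4 × 2.560² / (π² × 1.10×10^11) = 3.543×10^-7 m⁴
I_req = 3.543×10^5 mm⁴
Solid square: I = a⁴/12  ⇒  a = (12I)^(1/4) = (12×3.543×10^5)^(1/4) = 45.4 mm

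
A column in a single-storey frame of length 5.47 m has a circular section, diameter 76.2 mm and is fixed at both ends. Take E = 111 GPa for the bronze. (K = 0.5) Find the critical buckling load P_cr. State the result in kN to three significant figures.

P_cr ≈ 242 kN

I = πd⁴/64 = π×76.2⁴/64 = 1.655×10^6 mm⁴
I = 1.655×10^6 mm⁴ = 1.655×10^-6 m⁴
Effective length L_e = K·L = 0.5 × 5.47 = 2.735 m
P_cr = π²EI / L_e² = π² × 111×10⁹ × 1.655×10^-6 / 2.735² = 2.424×10^5 N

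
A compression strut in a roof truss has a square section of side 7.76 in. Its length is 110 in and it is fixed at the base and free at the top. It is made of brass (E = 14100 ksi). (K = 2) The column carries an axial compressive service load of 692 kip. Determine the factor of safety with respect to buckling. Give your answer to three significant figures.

n ≈ 1.26

I = a⁴/12 = 7.76⁴/12 = 302.2 in⁴
Effective length L_e = K·L = 2 × 110 = 220.0 in
P_cr = π²EI / L_e² = π² × 14100×10³ × 302.2 / 220.0² = 8.688×10^5 lb
Factor of safety n = P_cr / P = 868.84 / 692 = 1.26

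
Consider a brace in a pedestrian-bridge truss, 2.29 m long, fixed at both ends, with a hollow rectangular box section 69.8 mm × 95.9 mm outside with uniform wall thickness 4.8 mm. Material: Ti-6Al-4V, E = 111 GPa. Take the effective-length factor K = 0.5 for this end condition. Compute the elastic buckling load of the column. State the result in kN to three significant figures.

P_cr ≈ 960 kN

Inner dimensions: h_i = 95.9 − 2×4.8 = 86.30 mm, b_i = 69.8 − 2×4.8 = 60.20 mm
Weak-axis I_min = (h_o·b_o³ − h_i·b_i³)/12 with b_o = 69.8, b_i = 60.20 mm (shorter outer/inner sides).
I_min = (95.9×69.8³ − 86.30×60.20³)/12 = 1.149×10^6 mm⁴
I = 1.149×10^6 mm⁴ = 1.149×10^-6 m⁴
Effective length L_e = K·L = 0.5 × 2.29 = 1.145 m
P_cr = π²EI / L_e² = π² × 111×10⁹ × 1.149×10^-6 / 1.145² = 9.599×10^5 N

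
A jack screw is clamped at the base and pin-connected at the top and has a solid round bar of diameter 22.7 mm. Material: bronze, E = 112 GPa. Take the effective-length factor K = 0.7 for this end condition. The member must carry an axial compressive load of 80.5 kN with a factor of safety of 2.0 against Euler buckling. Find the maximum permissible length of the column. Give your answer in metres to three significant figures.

L_max ≈ 0.427 m

I = πd⁴/64 = π×22.7⁴/64 = 1.303×10^4 mm⁴
I = 1.303×10^-8 m⁴
Required critical load P_cr = n·P = 2.0 × 80.5 = 161.0 kN = 1.610×10^5 N
From P_cr = π²EI/(K·L)²:  L = (1/K)·√(π²EI/P_cr) = (1/0.7)·√(π²×1.12×10^11×1.303×10^-8/1.610×10^5)
L = 0.427 m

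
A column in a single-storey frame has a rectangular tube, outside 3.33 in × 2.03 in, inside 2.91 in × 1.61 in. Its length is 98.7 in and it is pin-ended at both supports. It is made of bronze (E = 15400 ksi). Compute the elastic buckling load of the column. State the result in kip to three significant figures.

Weak-axis I_min = (h_o·b_o³ − h_i·b_i³)/12 with b_o = 2.03, b_i = 1.610 in (shorter outer/inner sides).
I_min = (3.33×2.03³ − 2.910×1.610³)/12 = 1.309 in⁴
Effective length L_e = K·L = 1 × 98.7 = 98.70 in
P_cr = π²EI / L_e² = π² × 15400×10³ × 1.309 / 98.70² = 2.043×10^4 lb

P_cr ≈ 20.4 kip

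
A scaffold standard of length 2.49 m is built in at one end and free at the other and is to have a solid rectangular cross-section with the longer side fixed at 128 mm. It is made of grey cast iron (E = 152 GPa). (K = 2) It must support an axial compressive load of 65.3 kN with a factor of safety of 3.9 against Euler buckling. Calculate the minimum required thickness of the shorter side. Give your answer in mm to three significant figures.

Required P_cr = n·P = 3.9 × 65.3 = 254.7 kN
L_e = K·L = 2 × 2.49 = 4.980 m
Required I = P_cr·L_e²/(π²E) = 2.547×10^5 × 4.980² / (π² × 1.52×10^11) = 4.210×10^-6 m⁴
I_req = 4.210×10^6 mm⁴
Rectangle, weak axis: I_min = h·b³/12 with h = 128 mm fixed  ⇒  b = (12I/h)^(1/3) = 73.4 mm

b ≈ 73.4 mm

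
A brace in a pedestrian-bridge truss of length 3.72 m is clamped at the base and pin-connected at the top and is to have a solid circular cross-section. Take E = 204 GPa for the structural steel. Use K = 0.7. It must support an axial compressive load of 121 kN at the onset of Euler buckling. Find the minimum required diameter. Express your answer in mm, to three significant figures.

L_e = K·L = 0.7 × 3.72 = 2.604 m
Required I = P_cr·L_e²/(π²E) = 1.210×10^5 × 2.604² / (π² × 2.04×10^11) = 4.075×10^-7 m⁴
I_req = 4.075×10^5 mm⁴
Solid circle: I = πd⁴/64  ⇒  d = (64I/π)^(1/4) = (64×4.075×10^5/π)^(1/4) = 53.7 mm

d ≈ 53.7 mm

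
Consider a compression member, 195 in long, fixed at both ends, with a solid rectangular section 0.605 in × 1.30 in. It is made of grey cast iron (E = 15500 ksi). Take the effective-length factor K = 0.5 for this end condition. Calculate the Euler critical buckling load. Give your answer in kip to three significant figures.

Buckling occurs about the weak axis: I_min = h·b³/12 with b = 0.605 in (the shorter side).
I_min = 1.30×0.605³/12 = 2.399×10^-2 in⁴
Effective length L_e = K·L = 0.5 × 195 = 97.50 in
P_cr = π²EI / L_e² = π² × 15500×10³ × 2.399×10^-2 / 97.50² = 386.1 lb

P_cr ≈ 0.386 kip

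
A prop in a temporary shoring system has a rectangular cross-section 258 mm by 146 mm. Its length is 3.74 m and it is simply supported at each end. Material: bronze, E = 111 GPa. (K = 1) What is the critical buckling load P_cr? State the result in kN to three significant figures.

P_cr ≈ 5240 kN

Buckling occurs about the weak axis: I_min = h·b³/12 with b = 146 mm (the shorter side).
I_min = 258×146³/12 = 6.691×10^7 mm⁴
I = 6.691×10^7 mm⁴ = 6.691×10^-5 m⁴
Effective length L_e = K·L = 1 × 3.74 = 3.740 m
P_cr = π²EI / L_e² = π² × 111×10⁹ × 6.691×10^-5 / 3.740² = 5.241×10^6 N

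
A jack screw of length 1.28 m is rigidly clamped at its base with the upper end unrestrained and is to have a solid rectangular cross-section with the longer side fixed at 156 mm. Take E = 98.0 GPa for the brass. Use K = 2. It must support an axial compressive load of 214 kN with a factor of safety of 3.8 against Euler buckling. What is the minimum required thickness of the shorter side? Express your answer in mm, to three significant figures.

b ≈ 75.1 mm

Required P_cr = n·P = 3.8 × 214 = 813.2 kN
L_e = K·L = 2 × 1.28 = 2.560 m
Required I = P_cr·L_e²/(π²E) = 8.132×10^5 × 2.560² / (π² × 9.80×10^10) = 5.510×10^-6 m⁴
I_req = 5.510×10^6 mm⁴
Rectangle, weak axis: I_min = h·b³/12 with h = 156 mm fixed  ⇒  b = (12I/h)^(1/3) = 75.1 mm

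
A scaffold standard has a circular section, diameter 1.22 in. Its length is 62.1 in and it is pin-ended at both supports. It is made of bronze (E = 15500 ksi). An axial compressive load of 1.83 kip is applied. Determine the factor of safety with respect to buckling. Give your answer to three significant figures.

I = πd⁴/64 = π×1.22⁴/64 = 0.1087 in⁴
Effective length L_e = K·L = 1 × 62.1 = 62.10 in
P_cr = π²EI / L_e² = π² × 15500×10³ × 0.1087 / 62.10² = 4.314×10^3 lb
Factor of safety n = P_cr / P = 4.3138 / 1.83 = 2.36

n ≈ 2.36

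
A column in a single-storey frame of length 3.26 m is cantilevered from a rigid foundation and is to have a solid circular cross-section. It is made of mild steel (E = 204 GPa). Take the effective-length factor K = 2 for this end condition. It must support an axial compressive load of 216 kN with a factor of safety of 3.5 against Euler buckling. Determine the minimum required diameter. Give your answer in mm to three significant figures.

d ≈ 134 mm

Required P_cr = n·P = 3.5 × 216 = 756.0 kN
L_e = K·L = 2 × 3.26 = 6.520 m
Required I = P_cr·L_e²/(π²E) = 7.560×10^5 × 6.520² / (π² × 2.04×10^11) = 1.596×10^-5 m⁴
I_req = 1.596×10^7 mm⁴
Solid circle: I = πd⁴/64  ⇒  d = (64I/π)^(1/4) = (64×1.596×10^7/π)^(1/4) = 134 mm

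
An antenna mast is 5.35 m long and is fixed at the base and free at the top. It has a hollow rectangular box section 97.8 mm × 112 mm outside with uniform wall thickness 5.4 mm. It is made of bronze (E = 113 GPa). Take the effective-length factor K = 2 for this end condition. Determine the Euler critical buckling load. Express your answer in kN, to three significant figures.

P_cr ≈ 31.0 kN

Inner dimensions: h_i = 112 − 2×5.4 = 101.2 mm, b_i = 97.8 − 2×5.4 = 87.00 mm
Weak-axis I_min = (h_o·b_o³ − h_i·b_i³)/12 with b_o = 97.8, b_i = 87.00 mm (shorter outer/inner sides).
I_min = (112×97.8³ − 101.2×87.00³)/12 = 3.177×10^6 mm⁴
I = 3.177×10^6 mm⁴ = 3.177×10^-6 m⁴
Effective length L_e = K·L = 2 × 5.35 = 10.70 m
P_cr = π²EI / L_e² = π² × 113×10⁹ × 3.177×10^-6 / 10.70² = 3.095×10^4 N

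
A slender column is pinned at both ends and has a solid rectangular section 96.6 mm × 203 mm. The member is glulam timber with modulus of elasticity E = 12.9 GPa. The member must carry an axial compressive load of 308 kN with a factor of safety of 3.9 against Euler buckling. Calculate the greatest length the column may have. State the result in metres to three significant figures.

Buckling occurs about the weak axis: I_min = h·b³/12 with b = 96.6 mm (the shorter side).
I_min = 203×96.6³/12 = 1.525×10^7 mm⁴
I = 1.525×10^-5 m⁴
Required critical load P_cr = n·P = 3.9 × 308 = 1201 kN = 1.201×10^6 N
From P_cr = π²EI/(K·L)²:  L = (1/K)·√(π²EI/P_cr) = (1/1)·√(π²×1.29×10^10×1.525×10^-5/1.201×10^6)
L = 1.27 m

L_max ≈ 1.27 m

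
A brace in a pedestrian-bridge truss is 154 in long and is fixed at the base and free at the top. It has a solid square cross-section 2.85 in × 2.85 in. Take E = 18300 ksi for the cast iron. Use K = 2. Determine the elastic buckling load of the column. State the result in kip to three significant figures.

P_cr ≈ 10.5 kip

I = a⁴/12 = 2.85⁴/12 = 5.498 in⁴
Effective length L_e = K·L = 2 × 154 = 308.0 in
P_cr = π²EI / L_e² = π² × 18300×10³ × 5.498 / 308.0² = 1.047×10^4 lb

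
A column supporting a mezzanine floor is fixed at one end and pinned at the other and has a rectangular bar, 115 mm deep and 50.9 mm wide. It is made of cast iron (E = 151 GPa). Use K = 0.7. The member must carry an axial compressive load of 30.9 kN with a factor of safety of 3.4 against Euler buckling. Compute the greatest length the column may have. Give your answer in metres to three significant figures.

L_max ≈ 6.05 m

Buckling occurs about the weak axis: I_min = h·b³/12 with b = 50.9 mm (the shorter side).
I_min = 115×50.9³/12 = 1.264×10^6 mm⁴
I = 1.264×10^-6 m⁴
Required critical load P_cr = n·P = 3.4 × 30.9 = 105.1 kN = 1.051×10^5 N
From P_cr = π²EI/(K·L)²:  L = (1/K)·√(π²EI/P_cr) = (1/0.7)·√(π²×1.51×10^11×1.264×10^-6/1.051×10^5)
L = 6.05 m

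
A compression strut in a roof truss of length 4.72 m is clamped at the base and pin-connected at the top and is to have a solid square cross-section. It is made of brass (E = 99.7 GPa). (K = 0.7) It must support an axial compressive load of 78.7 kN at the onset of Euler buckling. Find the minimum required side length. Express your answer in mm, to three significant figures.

a ≈ 56.9 mm

L_e = K·L = 0.7 × 4.72 = 3.304 m
Required I = P_cr·L_e²/(π²E) = 7.870×10^4 × 3.304² / (π² × 9.97×10^10) = 8.731×10^-7 m⁴
I_req = 8.731×10^5 mm⁴
Solid square: I = a⁴/12  ⇒  a = (12I)^(1/4) = (12×8.731×10^5)^(1/4) = 56.9 mm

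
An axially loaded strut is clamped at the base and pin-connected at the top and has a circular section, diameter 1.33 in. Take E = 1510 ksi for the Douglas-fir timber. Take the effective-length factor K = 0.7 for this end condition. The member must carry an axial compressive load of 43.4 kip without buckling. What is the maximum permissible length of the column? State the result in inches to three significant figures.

I = πd⁴/64 = π×1.33⁴/64 = 0.1536 in⁴
At the buckling limit P_cr = P = 4.340×10^4 lb
From P_cr = π²EI/(K·L)²:  L = (1/K)·√(π²EI/P_cr) = (1/0.7)·√(π²×1.51×10^6×0.1536/4.340×10^4)
L = 10.4 in

L_max ≈ 10.4 in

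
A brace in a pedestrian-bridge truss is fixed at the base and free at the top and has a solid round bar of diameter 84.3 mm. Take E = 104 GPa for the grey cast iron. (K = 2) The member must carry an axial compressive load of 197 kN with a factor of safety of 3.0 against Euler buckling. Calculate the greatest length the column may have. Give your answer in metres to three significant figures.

L_max ≈ 1.04 m

I = πd⁴/64 = π×84.3⁴/64 = 2.479×10^6 mm⁴
I = 2.479×10^-6 m⁴
Required critical load P_cr = n·P = 3.0 × 197 = 591.0 kN = 5.910×10^5 N
From P_cr = π²EI/(K·L)²:  L = (1/K)·√(π²EI/P_cr) = (1/2)·√(π²×1.04×10^11×2.479×10^-6/5.910×10^5)
L = 1.04 m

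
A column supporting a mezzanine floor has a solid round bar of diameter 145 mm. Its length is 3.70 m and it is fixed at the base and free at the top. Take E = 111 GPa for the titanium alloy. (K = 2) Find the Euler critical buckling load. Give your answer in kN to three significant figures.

I = πd⁴/64 = π×145⁴/64 = 2.170×10^7 mm⁴
I = 2.170×10^7 mm⁴ = 2.170×10^-5 m⁴
Effective length L_e = K·L = 2 × 3.70 = 7.400 m
P_cr = π²EI / L_e² = π² × 111×10⁹ × 2.170×10^-5 / 7.400² = 4.341×10^5 N

P_cr ≈ 434 kN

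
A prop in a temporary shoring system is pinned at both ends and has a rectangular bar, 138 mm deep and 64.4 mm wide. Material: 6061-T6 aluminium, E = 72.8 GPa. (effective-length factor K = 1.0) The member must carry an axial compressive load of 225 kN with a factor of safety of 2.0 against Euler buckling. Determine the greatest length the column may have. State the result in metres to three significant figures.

Buckling occurs about the weak axis: I_min = h·b³/12 with b = 64.4 mm (the shorter side).
I_min = 138×64.4³/12 = 3.072×10^6 mm⁴
I = 3.072×10^-6 m⁴
Required critical load P_cr = n·P = 2.0 × 225 = 450.0 kN = 4.500×10^5 N
From P_cr = π²EI/(K·L)²:  L = (1/K)·√(π²EI/P_cr) = (1/1)·√(π²×7.28×10^10×3.072×10^-6/4.500×10^5)
L = 2.21 m

L_max ≈ 2.21 m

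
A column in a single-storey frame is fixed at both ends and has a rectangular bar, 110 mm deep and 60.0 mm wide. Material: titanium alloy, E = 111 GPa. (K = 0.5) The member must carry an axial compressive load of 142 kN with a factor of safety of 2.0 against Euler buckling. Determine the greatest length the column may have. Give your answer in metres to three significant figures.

Buckling occurs about the weak axis: I_min = h·b³/12 with b = 60.0 mm (the shorter side).
I_min = 110×60.0³/12 = 1.980×10^6 mm⁴
I = 1.980×10^-6 m⁴
Required critical load P_cr = n·P = 2.0 × 142 = 284.0 kN = 2.840×10^5 N
From P_cr = π²EI/(K·L)²:  L = (1/K)·√(π²EI/P_cr) = (1/0.5)·√(π²×1.11×10^11×1.980×10^-6/2.840×10^5)
L = 5.53 m

L_max ≈ 5.53 m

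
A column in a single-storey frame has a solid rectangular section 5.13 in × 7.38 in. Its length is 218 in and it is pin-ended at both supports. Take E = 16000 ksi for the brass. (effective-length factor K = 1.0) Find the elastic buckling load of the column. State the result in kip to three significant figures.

P_cr ≈ 276 kip

Buckling occurs about the weak axis: I_min = h·b³/12 with b = 5.13 in (the shorter side).
I_min = 7.38×5.13³/12 = 83.03 in⁴
Effective length L_e = K·L = 1 × 218 = 218.0 in
P_cr = π²EI / L_e² = π² × 16000×10³ × 83.03 / 218.0² = 2.759×10^5 lb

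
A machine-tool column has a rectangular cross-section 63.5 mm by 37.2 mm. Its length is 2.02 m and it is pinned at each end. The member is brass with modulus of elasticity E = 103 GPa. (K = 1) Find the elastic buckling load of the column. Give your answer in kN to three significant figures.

Buckling occurs about the weak axis: I_min = h·b³/12 with b = 37.2 mm (the shorter side).
I_min = 63.5×37.2³/12 = 2.724×10^5 mm⁴
I = 2.724×10^5 mm⁴ = 2.724×10^-7 m⁴
Effective length L_e = K·L = 1 × 2.02 = 2.020 m
P_cr = π²EI / L_e² = π² × 103×10⁹ × 2.724×10^-7 / 2.020² = 6.787×10^4 N

P_cr ≈ 67.9 kN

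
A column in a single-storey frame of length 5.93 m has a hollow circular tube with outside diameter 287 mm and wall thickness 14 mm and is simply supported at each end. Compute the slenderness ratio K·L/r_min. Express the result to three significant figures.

λ ≈ 61.4

Inner diameter d_i = 287 − 2×14 = 259.0 mm
I = π(d_o⁴ − d_i⁴)/64 = π(287⁴ − 259.0⁴)/64 = 1.122×10^8 mm⁴
A = 1.201×10^4 mm²;  r_min = √(I/A) = √(1.122×10^8/1.201×10^4) = 96.65 mm
L_e = K·L = 1 × 5.93 m = 5.930 m = 5930.0 mm
λ = L_e / r_min = 5930.0 / 96.65 = 61.4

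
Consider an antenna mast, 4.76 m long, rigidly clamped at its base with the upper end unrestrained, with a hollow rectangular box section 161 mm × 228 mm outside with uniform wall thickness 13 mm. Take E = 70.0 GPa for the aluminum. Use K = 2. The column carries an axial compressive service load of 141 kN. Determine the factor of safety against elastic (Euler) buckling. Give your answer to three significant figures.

Inner dimensions: h_i = 228 − 2×13 = 202.0 mm, b_i = 161 − 2×13 = 135.0 mm
Weak-axis I_min = (h_o·b_o³ − h_i·b_i³)/12 with b_o = 161, b_i = 135.0 mm (shorter outer/inner sides).
I_min = (228×161³ − 202.0×135.0³)/12 = 3.788×10^7 mm⁴
I = 3.788×10^7 mm⁴ = 3.788×10^-5 m⁴
Effective length L_e = K·L = 2 × 4.76 = 9.520 m
P_cr = π²EI / L_e² = π² × 70.0×10⁹ × 3.788×10^-5 / 9.520² = 2.887×10^5 N
Factor of safety n = P_cr / P = 288.73 / 141 = 2.05

n ≈ 2.05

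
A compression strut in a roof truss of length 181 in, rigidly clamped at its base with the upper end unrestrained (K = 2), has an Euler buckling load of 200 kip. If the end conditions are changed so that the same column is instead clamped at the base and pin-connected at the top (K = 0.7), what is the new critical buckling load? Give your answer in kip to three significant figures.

P_cr ≈ 1630 kip

P_cr ∝ 1/K², so P_cr,new = P_cr,old × (K_old/K_new)² = 200 × (2/0.7)²
= 200 × 8.163 = 1630 kip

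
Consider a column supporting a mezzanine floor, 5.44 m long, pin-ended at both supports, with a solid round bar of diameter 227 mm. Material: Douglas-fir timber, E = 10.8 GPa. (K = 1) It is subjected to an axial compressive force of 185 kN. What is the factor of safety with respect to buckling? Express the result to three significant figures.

I = πd⁴/64 = π×227⁴/64 = 1.303×10^8 mm⁴
I = 1.303×10^8 mm⁴ = 1.303×10^-4 m⁴
Effective length L_e = K·L = 1 × 5.44 = 5.440 m
P_cr = π²EI / L_e² = π² × 10.8×10⁹ × 1.303×10^-4 / 5.440² = 4.695×10^5 N
Factor of safety n = P_cr / P = 469.46 / 185 = 2.54

n ≈ 2.54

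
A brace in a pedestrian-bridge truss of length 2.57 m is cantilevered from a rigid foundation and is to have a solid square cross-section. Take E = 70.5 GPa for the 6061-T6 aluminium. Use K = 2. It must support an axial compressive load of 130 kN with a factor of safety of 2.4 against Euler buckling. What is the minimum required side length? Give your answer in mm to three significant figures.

a ≈ 109 mm

Required P_cr = n·P = 2.4 × 130 = 312.0 kN
L_e = K·L = 2 × 2.57 = 5.140 m
Required I = P_cr·L_e²/(π²E) = 3.120×10^5 × 5.140² / (π² × 7.05×10^10) = 1.185×10^-5 m⁴
I_req = 1.185×10^7 mm⁴
Solid square: I = a⁴/12  ⇒  a = (12I)^(1/4) = (12×1.185×10^7)^(1/4) = 109 mm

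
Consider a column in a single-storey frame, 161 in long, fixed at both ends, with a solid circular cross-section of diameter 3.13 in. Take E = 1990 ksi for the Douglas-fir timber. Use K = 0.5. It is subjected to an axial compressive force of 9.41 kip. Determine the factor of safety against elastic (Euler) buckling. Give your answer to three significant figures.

n ≈ 1.52

I = πd⁴/64 = π×3.13⁴/64 = 4.711 in⁴
Effective length L_e = K·L = 0.5 × 161 = 80.50 in
P_cr = π²EI / L_e² = π² × 1990×10³ × 4.711 / 80.50² = 1.428×10^4 lb
Factor of safety n = P_cr / P = 14.279 / 9.41 = 1.52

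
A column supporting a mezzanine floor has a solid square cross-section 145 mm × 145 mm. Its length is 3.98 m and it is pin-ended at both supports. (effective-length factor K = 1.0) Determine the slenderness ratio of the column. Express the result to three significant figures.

λ ≈ 95.1

For a square r = a/√12 = 145/√12 = 41.86 mm
L_e = K·L = 1 × 3.98 m = 3.980 m = 3980.0 mm
λ = L_e / r_min = 3980.0 / 41.86 = 95.1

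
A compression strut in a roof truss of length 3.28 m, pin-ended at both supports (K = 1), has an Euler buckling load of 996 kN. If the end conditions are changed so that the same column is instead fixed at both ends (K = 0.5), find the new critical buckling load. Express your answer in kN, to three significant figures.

P_cr ≈ 3980 kN

P_cr ∝ 1/K², so P_cr,new = P_cr,old × (K_old/K_new)² = 996 × (1/0.5)²
= 996 × 4.000 = 3980 kN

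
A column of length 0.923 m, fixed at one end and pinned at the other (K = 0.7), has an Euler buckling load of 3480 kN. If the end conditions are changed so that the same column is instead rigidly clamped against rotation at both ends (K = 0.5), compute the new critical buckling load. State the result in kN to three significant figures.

P_cr ≈ 6820 kN

P_cr ∝ 1/K², so P_cr,new = P_cr,old × (K_old/K_new)² = 3480 × (0.7/0.5)²
= 3480 × 1.960 = 6820 kN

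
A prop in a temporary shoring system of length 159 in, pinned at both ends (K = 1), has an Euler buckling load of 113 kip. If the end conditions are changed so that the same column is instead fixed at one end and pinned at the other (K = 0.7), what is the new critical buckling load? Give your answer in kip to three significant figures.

P_cr ∝ 1/K², so P_cr,new = P_cr,old × (K_old/K_new)² = 113 × (1/0.7)²
= 113 × 2.041 = 231 kip

P_cr ≈ 231 kip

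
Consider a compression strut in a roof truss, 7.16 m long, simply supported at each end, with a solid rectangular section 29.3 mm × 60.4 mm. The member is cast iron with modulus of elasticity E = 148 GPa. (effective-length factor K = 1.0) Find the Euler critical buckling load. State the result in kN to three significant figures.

P_cr ≈ 3.61 kN

Buckling occurs about the weak axis: I_min = h·b³/12 with b = 29.3 mm (the shorter side).
I_min = 60.4×29.3³/12 = 1.266×10^5 mm⁴
I = 1.266×10^5 mm⁴ = 1.266×10^-7 m⁴
Effective length L_e = K·L = 1 × 7.16 = 7.160 m
P_cr = π²EI / L_e² = π² × 148×10⁹ × 1.266×10^-7 / 7.160² = 3.607×10^3 N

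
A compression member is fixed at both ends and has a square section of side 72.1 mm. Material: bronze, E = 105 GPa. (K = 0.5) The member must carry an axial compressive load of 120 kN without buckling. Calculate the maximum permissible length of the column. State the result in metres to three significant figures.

L_max ≈ 8.82 m

I = a⁴/12 = 72.1⁴/12 = 2.252×10^6 mm⁴
I = 2.252×10^-6 m⁴
At the buckling limit P_cr = P = 1.200×10^5 N
From P_cr = π²EI/(K·L)²:  L = (1/K)·√(π²EI/P_cr) = (1/0.5)·√(π²×1.05×10^11×2.252×10^-6/1.200×10^5)
L = 8.82 m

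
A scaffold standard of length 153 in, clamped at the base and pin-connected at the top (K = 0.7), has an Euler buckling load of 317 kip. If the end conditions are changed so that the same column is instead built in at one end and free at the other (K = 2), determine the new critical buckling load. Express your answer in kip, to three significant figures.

P_cr ≈ 38.8 kip

P_cr ∝ 1/K², so P_cr,new = P_cr,old × (K_old/K_new)² = 317 × (0.7/2)²
= 317 × 0.1225 = 38.8 kip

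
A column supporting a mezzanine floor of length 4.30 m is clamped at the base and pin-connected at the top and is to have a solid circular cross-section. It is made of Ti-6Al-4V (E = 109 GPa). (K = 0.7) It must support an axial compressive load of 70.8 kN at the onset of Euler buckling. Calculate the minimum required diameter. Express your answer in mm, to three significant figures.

d ≈ 59.0 mm

L_e = K·L = 0.7 × 4.30 = 3.010 m
Required I = P_cr·L_e²/(π²E) = 7.080×10^4 × 3.010² / (π² × 1.09×10^11) = 5.963×10^-7 m⁴
I_req = 5.963×10^5 mm⁴
Solid circle: I = πd⁴/64  ⇒  d = (64I/π)^(1/4) = (64×5.963×10^5/π)^(1/4) = 59.0 mm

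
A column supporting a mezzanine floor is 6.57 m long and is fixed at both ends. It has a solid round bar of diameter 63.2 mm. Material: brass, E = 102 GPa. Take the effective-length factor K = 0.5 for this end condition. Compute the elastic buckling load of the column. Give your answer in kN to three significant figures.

P_cr ≈ 73.1 kN

I = πd⁴/64 = π×63.2⁴/64 = 7.831×10^5 mm⁴
I = 7.831×10^5 mm⁴ = 7.831×10^-7 m⁴
Effective length L_e = K·L = 0.5 × 6.57 = 3.285 m
P_cr = π²EI / L_e² = π² × 102×10⁹ × 7.831×10^-7 / 3.285² = 7.306×10^4 N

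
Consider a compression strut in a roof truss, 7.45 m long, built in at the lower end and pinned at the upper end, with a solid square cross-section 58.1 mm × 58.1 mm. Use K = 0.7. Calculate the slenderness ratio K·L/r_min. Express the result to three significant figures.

λ ≈ 311

I = a⁴/12 = 58.1⁴/12 = 9.496×10^5 mm⁴
A = 3.376×10^3 mm²;  r_min = √(I/A) = √(9.496×10^5/3.376×10^3) = 16.77 mm
L_e = K·L = 0.7 × 7.45 m = 5.215 m = 5215.0 mm
λ = L_e / r_min = 5215.0 / 16.77 = 311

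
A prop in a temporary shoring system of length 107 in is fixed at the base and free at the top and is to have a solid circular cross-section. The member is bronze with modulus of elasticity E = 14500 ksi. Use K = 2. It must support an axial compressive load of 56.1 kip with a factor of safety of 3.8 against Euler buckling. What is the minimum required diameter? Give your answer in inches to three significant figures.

d ≈ 6.11 in

Required P_cr = n·P = 3.8 × 56.1 = 213.2 kip
L_e = K·L = 2 × 107 = 214.0 in
Required I = P_cr·L_e²/(π²E) = 2.132×10^5 × 214.0² / (π² × 1.45×10^7) = 68.22 in⁴
Solid circle: I = πd⁴/64  ⇒  d = (64I/π)^(1/4) = (64×68.22/π)^(1/4) = 6.11 in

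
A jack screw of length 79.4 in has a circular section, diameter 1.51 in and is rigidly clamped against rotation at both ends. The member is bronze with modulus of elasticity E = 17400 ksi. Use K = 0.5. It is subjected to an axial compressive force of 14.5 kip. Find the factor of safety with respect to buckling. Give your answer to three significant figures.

I = πd⁴/64 = π×1.51⁴/64 = 0.2552 in⁴
Effective length L_e = K·L = 0.5 × 79.4 = 39.70 in
P_cr = π²EI / L_e² = π² × 17400×10³ × 0.2552 / 39.70² = 2.781×10^4 lb
Factor of safety n = P_cr / P = 27.806 / 14.5 = 1.92

n ≈ 1.92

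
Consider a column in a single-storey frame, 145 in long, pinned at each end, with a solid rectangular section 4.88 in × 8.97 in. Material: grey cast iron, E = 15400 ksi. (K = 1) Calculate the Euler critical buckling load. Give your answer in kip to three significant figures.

Buckling occurs about the weak axis: I_min = h·b³/12 with b = 4.88 in (the shorter side).
I_min = 8.97×4.88³/12 = 86.87 in⁴
Effective length L_e = K·L = 1 × 145 = 145.0 in
P_cr = π²EI / L_e² = π² × 15400×10³ × 86.87 / 145.0² = 6.280×10^5 lb

P_cr ≈ 628 kip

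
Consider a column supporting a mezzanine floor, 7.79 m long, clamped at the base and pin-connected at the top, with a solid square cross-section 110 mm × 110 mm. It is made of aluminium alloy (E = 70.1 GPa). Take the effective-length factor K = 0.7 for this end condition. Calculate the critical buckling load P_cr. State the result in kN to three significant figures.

P_cr ≈ 284 kN

I = a⁴/12 = 110⁴/12 = 1.220×10^7 mm⁴
I = 1.220×10^7 mm⁴ = 1.220×10^-5 m⁴
Effective length L_e = K·L = 0.7 × 7.79 = 5.453 m
P_cr = π²EI / L_e² = π² × 70.1×10⁹ × 1.220×10^-5 / 5.453² = 2.839×10^5 N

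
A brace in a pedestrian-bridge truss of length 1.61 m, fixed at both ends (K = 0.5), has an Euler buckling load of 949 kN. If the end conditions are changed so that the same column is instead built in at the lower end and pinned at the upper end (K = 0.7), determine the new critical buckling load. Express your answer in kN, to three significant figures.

P_cr ≈ 484 kN

P_cr ∝ 1/K², so P_cr,new = P_cr,old × (K_old/K_new)² = 949 × (0.5/0.7)²
= 949 × 0.5102 = 484 kN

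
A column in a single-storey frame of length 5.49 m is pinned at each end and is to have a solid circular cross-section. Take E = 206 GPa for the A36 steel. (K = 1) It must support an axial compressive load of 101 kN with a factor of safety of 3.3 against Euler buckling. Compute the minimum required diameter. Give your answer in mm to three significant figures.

d ≈ 100 mm

Required P_cr = n·P = 3.3 × 101 = 333.3 kN
L_e = K·L = 1 × 5.49 = 5.490 m
Required I = P_cr·L_e²/(π²E) = 3.333×10^5 × 5.490² / (π² × 2.06×10^11) = 4.941×10^-6 m⁴
I_req = 4.941×10^6 mm⁴
Solid circle: I = πd⁴/64  ⇒  d = (64I/π)^(1/4) = (64×4.941×10^6/π)^(1/4) = 100 mm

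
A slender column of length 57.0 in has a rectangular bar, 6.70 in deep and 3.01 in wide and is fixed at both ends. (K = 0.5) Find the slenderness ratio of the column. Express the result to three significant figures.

For a rectangle r_min = b/√12 = 3.01/√12 = 0.8689 in
L_e = K·L = 0.5 × 57.0 = 28.50 in
λ = L_e / r_min = 28.500 / 0.8689 = 32.8

λ ≈ 32.8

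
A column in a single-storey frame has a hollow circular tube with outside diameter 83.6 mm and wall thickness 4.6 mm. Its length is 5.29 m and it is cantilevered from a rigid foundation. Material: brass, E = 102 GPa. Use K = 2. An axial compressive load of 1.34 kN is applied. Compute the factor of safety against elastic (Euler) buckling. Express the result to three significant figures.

Inner diameter d_i = 83.6 − 2×4.6 = 74.40 mm
I = π(d_o⁴ − d_i⁴)/64 = π(83.6⁴ − 74.40⁴)/64 = 8.937×10^5 mm⁴
I = 8.937×10^5 mm⁴ = 8.937×10^-7 m⁴
Effective length L_e = K·L = 2 × 5.29 = 10.58 m
P_cr = π²EI / L_e² = π² × 102×10⁹ × 8.937×10^-7 / 10.58² = 8.037×10^3 N
Factor of safety n = P_cr / P = 8.0371 / 1.34 = 6.00

n ≈ 6.00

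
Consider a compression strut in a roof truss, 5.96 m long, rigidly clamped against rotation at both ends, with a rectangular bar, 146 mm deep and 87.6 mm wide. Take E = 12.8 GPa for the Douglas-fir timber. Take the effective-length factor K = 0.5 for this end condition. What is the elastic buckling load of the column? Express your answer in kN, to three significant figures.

Buckling occurs about the weak axis: I_min = h·b³/12 with b = 87.6 mm (the shorter side).
I_min = 146×87.6³/12 = 8.179×10^6 mm⁴
I = 8.179×10^6 mm⁴ = 8.179×10^-6 m⁴
Effective length L_e = K·L = 0.5 × 5.96 = 2.980 m
P_cr = π²EI / L_e² = π² × 12.8×10⁹ × 8.179×10^-6 / 2.980² = 1.163×10^5 N

P_cr ≈ 116 kN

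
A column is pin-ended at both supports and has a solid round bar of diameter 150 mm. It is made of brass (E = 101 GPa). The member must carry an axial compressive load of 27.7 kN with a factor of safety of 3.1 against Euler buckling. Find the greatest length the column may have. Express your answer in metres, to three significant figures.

L_max ≈ 17.0 m

I = πd⁴/64 = π×150⁴/64 = 2.485×10^7 mm⁴
I = 2.485×10^-5 m⁴
Required critical load P_cr = n·P = 3.1 × 27.7 = 85.87 kN = 8.587×10^4 N
From P_cr = π²EI/(K·L)²:  L = (1/K)·√(π²EI/P_cr) = (1/1)·√(π²×1.01×10^11×2.485×10^-5/8.587×10^4)
L = 17.0 m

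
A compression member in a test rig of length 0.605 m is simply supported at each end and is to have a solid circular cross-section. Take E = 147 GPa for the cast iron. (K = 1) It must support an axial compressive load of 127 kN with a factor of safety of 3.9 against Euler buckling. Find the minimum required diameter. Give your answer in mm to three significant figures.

Required P_cr = n·P = 3.9 × 127 = 495.3 kN
L_e = K·L = 1 × 0.605 = 0.6050 m
Required I = P_cr·L_e²/(π²E) = 4.953×10^5 × 0.6050² / (π² × 1.47×10^11) = 1.250×10^-7 m⁴
I_req = 1.250×10^5 mm⁴
Solid circle: I = πd⁴/64  ⇒  d = (64I/π)^(1/4) = (64×1.250×10^5/π)^(1/4) = 39.9 mm

d ≈ 39.9 mm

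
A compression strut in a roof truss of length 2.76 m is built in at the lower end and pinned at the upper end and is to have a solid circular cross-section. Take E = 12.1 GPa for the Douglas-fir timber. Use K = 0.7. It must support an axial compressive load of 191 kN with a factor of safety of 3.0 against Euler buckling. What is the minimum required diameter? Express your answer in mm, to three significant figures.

Required P_cr = n·P = 3.0 × 191 = 573.0 kN
L_e = K·L = 0.7 × 2.76 = 1.932 m
Required I = P_cr·L_e²/(π²E) = 5.730×10^5 × 1.932² / (π² × 1.21×10^10) = 1.791×10^-5 m⁴
I_req = 1.791×10^7 mm⁴
Solid circle: I = πd⁴/64  ⇒  d = (64I/π)^(1/4) = (64×1.791×10^7/π)^(1/4) = 138 mm

d ≈ 138 mm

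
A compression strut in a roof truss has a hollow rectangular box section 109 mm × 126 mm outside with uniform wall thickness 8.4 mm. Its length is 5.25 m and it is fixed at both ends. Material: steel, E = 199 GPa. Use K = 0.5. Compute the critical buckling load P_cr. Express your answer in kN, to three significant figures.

P_cr ≈ 1840 kN

Inner dimensions: h_i = 126 − 2×8.4 = 109.2 mm, b_i = 109 − 2×8.4 = 92.20 mm
Weak-axis I_min = (h_o·b_o³ − h_i·b_i³)/12 with b_o = 109, b_i = 92.20 mm (shorter outer/inner sides).
I_min = (126×109³ − 109.2×92.20³)/12 = 6.465×10^6 mm⁴
I = 6.465×10^6 mm⁴ = 6.465×10^-6 m⁴
Effective length L_e = K·L = 0.5 × 5.25 = 2.625 m
P_cr = π²EI / L_e² = π² × 199×10⁹ × 6.465×10^-6 / 2.625² = 1.843×10^6 N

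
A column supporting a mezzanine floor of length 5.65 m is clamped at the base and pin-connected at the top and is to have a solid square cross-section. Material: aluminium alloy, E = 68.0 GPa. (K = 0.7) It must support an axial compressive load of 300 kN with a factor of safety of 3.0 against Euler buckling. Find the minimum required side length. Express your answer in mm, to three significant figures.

a ≈ 126 mm

Required P_cr = n·P = 3.0 × 300 = 900.0 kN
L_e = K·L = 0.7 × 5.65 = 3.955 m
Required I = P_cr·L_e²/(π²E) = 9.000×10^5 × 3.955² / (π² × 6.80×10^10) = 2.098×10^-5 m⁴
I_req = 2.098×10^7 mm⁴
Solid square: I = a⁴/12  ⇒  a = (12I)^(1/4) = (12×2.098×10^7)^(1/4) = 126 mm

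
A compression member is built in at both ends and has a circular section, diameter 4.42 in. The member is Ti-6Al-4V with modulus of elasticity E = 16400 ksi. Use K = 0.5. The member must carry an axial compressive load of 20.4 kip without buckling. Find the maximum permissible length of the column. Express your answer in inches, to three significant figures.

I = πd⁴/64 = π×4.42⁴/64 = 18.74 in⁴
At the buckling limit P_cr = P = 2.040×10^4 lb
From P_cr = π²EI/(K·L)²:  L = (1/K)·√(π²EI/P_cr) = (1/0.5)·√(π²×1.64×10^7×18.74/2.040×10^4)
L = 771 in

L_max ≈ 771 in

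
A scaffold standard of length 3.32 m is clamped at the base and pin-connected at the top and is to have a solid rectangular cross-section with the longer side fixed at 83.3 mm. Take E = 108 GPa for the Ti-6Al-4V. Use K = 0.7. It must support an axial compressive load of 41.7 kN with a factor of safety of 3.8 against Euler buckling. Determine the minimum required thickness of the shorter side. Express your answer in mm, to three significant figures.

Required P_cr = n·P = 3.8 × 41.7 = 158.5 kN
L_e = K·L = 0.7 × 3.32 = 2.324 m
Required I = P_cr·L_e²/(π²E) = 1.585×10^5 × 2.324² / (π² × 1.08×10^11) = 8.029×10^-7 m⁴
I_req = 8.029×10^5 mm⁴
Rectangle, weak axis: I_min = h·b³/12 with h = 83.3 mm fixed  ⇒  b = (12I/h)^(1/3) = 48.7 mm

b ≈ 48.7 mm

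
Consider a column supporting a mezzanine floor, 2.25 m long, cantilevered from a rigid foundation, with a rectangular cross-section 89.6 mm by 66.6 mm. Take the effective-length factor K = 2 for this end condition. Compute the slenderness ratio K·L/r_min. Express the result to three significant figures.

λ ≈ 234

Buckling occurs about the weak axis: I_min = h·b³/12 with b = 66.6 mm (the shorter side).
I_min = 89.6×66.6³/12 = 2.206×10^6 mm⁴
A = 5.967×10^3 mm²;  r_min = √(I/A) = √(2.206×10^6/5.967×10^3) = 19.23 mm
L_e = K·L = 2 × 2.25 m = 4.500 m = 4500.0 mm
λ = L_e / r_min = 4500.0 / 19.23 = 234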